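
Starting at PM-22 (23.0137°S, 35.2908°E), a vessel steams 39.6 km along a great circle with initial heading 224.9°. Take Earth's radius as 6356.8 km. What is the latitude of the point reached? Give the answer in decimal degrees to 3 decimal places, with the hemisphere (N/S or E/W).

δ = d/R = 39.6/6356.8 = 0.006230 rad
φ₂ = arcsin(sin φ₁ cos δ + cos φ₁ sin δ cos θ)
   = arcsin(-0.39095·0.99998 + 0.92041·0.00623·-0.70834) = -23.26629°
λ₂ = λ₁ + atan2(sin θ sin δ cos φ₁, cos δ − sin φ₁ sin φ₂) = 35.01655°

23.266°S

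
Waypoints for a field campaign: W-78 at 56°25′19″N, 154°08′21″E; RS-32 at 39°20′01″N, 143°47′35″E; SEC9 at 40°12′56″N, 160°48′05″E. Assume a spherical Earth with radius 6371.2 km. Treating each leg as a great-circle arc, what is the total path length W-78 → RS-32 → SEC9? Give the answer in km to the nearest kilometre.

3500 km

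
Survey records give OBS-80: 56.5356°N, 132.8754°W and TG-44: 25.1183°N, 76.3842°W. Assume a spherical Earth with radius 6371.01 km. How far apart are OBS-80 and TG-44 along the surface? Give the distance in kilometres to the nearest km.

5667 km

Δφ = -31.4173°,  Δλ = 56.4912°
a = sin²(Δφ/2) + cos φ₁ cos φ₂ sin²(Δλ/2) = 0.185124
c = 2·arcsin(√a) = 0.889563 rad = 50.9682°
d = R·c = 6371.01 × 0.889563 = 5667.4 km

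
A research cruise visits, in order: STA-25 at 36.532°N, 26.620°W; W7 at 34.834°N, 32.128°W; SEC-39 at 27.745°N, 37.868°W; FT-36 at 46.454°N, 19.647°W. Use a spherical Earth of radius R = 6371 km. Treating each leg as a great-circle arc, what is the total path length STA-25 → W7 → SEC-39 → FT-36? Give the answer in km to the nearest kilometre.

4111 km

STA-25→W7: c = 0.083503 rad, d = 532.00 km
W7→SEC-39: c = 0.150386 rad, d = 958.11 km
SEC-39→FT-36: c = 0.411338 rad, d = 2620.64 km
Total = 532.00 + 958.11 + 2620.64 = 4110.74 km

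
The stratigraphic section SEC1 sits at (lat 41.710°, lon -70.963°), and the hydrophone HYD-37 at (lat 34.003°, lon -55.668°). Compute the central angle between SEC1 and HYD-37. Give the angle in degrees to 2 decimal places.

14.29°

Δφ = -7.7070°,  Δλ = 15.2950°
a = sin²(Δφ/2) + cos φ₁ cos φ₂ sin²(Δλ/2) = 0.015477
c = 2·arcsin(√a) = 0.249457 rad = 14.2928°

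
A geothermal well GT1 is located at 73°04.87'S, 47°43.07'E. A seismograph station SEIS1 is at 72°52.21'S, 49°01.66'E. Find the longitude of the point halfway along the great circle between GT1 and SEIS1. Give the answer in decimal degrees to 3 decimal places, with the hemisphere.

48.377°E

GT1: φ = -73.08117°, λ = +47.71783°
SEIS1: φ = -72.87017°, λ = +49.02767°
Bx = cos φ₂ cos Δλ = 0.294461,  By = cos φ₂ sin Δλ = 0.006733
φₘ = atan2(sin φ₁ + sin φ₂, √((cos φ₁ + Bx)² + By²)) = -72.97671°
λₘ = λ₁ + atan2(By, cos φ₁ + Bx) = 48.37669°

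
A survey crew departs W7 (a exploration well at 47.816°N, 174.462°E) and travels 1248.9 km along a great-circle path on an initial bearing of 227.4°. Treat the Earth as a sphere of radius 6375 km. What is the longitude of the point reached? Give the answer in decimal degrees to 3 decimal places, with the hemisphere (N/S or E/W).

163.734°E

δ = d/R = 1248.9/6375 = 0.195906 rad
φ₂ = arcsin(sin φ₁ cos δ + cos φ₁ sin δ cos θ)
   = arcsin(0.74099·0.98087 + 0.67151·0.19466·-0.67688) = 39.66825°
λ₂ = λ₁ + atan2(sin θ sin δ cos φ₁, cos δ − sin φ₁ sin φ₂) = 163.73415°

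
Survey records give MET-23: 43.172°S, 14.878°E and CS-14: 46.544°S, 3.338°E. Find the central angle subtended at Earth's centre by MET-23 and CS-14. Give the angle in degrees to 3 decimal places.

8.837°

Δφ = -3.3720°,  Δλ = -11.5400°
a = sin²(Δφ/2) + cos φ₁ cos φ₂ sin²(Δλ/2) = 0.005936
c = 2·arcsin(√a) = 0.154239 rad = 8.8372°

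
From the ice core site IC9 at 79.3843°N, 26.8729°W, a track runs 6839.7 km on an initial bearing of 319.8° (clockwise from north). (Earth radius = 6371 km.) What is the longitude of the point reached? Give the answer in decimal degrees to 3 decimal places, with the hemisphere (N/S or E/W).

162.107°W

δ = d/R = 6839.7/6371 = 1.073568 rad
φ₂ = arcsin(sin φ₁ cos δ + cos φ₁ sin δ cos θ)
   = arcsin(0.98288·0.47699 + 0.18422·0.87891·0.76380) = 36.33436°
λ₂ = λ₁ + atan2(sin θ sin δ cos φ₁, cos δ − sin φ₁ sin φ₂) = -162.10663°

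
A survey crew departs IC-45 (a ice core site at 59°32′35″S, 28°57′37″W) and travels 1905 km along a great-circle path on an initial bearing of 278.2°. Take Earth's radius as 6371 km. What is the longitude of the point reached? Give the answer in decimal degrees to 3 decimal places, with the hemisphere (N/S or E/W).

IC-45: φ = -59.54306°, λ = -28.96028°
δ = d/R = 1905/6371 = 0.299011 rad
φ₂ = arcsin(sin φ₁ cos δ + cos φ₁ sin δ cos θ)
   = arcsin(-0.86201·0.95563 + 0.50689·0.29458·0.14263) = -53.36608°
λ₂ = λ₁ + atan2(sin θ sin δ cos φ₁, cos δ − sin φ₁ sin φ₂) = -58.21065°

58.211°W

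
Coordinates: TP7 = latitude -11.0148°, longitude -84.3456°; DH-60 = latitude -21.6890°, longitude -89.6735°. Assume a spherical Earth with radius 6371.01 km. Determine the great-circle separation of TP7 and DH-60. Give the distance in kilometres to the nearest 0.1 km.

Δφ = -10.6742°,  Δλ = -5.3279°
a = sin²(Δφ/2) + cos φ₁ cos φ₂ sin²(Δλ/2) = 0.010622
c = 2·arcsin(√a) = 0.206494 rad = 11.8312°
d = R·c = 6371.01 × 0.206494 = 1315.6 km

1315.6 km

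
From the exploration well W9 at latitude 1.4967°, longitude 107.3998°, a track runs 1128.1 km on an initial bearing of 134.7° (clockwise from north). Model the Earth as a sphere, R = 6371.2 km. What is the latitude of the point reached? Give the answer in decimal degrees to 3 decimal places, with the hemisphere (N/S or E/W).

5.632°S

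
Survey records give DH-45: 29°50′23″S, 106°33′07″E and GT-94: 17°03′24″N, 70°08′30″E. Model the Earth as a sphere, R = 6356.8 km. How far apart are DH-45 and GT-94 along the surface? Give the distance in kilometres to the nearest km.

6498 km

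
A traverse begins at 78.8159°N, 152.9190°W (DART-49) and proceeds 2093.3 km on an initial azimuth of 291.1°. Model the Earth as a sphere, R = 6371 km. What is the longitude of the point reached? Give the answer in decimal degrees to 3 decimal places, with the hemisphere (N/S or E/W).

δ = d/R = 2093.3/6371 = 0.328567 rad
φ₂ = arcsin(sin φ₁ cos δ + cos φ₁ sin δ cos θ)
   = arcsin(0.98101·0.94651 + 0.19396·0.32269·0.36000) = 72.00111°
λ₂ = λ₁ + atan2(sin θ sin δ cos φ₁, cos δ − sin φ₁ sin φ₂) = 130.10318°

130.103°E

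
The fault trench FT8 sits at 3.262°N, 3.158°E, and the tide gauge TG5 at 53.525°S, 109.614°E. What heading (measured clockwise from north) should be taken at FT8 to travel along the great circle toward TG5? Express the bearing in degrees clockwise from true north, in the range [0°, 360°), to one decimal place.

144.3°

Δλ = 106.4560°
y = sin Δλ · cos φ₂ = 0.570121
x = cos φ₁ sin φ₂ − sin φ₁ cos φ₂ cos Δλ = -0.793231
θ = atan2(y, x) = 144.2940° → 144.2940° (mod 360°)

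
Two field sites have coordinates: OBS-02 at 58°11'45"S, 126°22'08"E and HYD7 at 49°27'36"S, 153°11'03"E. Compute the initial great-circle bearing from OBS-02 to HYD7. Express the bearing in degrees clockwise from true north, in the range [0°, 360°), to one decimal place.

72.5°

OBS-02: φ = -58.19583°, λ = +126.36889°
HYD7: φ = -49.46000°, λ = +153.18417°
Δλ = 26.8153°
y = sin Δλ · cos φ₂ = 0.293216
x = cos φ₁ sin φ₂ − sin φ₁ cos φ₂ cos Δλ = 0.092478
θ = atan2(y, x) = 72.4950° → 72.4950° (mod 360°)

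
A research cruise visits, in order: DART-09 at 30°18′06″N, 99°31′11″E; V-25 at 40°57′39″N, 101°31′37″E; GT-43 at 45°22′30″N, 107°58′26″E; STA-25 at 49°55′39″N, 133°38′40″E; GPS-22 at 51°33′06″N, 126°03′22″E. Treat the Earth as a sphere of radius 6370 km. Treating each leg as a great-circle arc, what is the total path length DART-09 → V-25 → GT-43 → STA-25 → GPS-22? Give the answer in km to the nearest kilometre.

DART-09: φ = +30.30167°, λ = +99.51972°
V-25: φ = +40.96083°, λ = +101.52694°
GT-43: φ = +45.37500°, λ = +107.97389°
STA-25: φ = +49.92750°, λ = +133.64444°
GPS-22: φ = +51.55167°, λ = +126.05611°
DART-09→V-25: c = 0.188188 rad, d = 1198.76 km
V-25→GT-43: c = 0.112494 rad, d = 716.59 km
GT-43→STA-25: c = 0.310401 rad, d = 1977.25 km
STA-25→GPS-22: c = 0.088429 rad, d = 563.30 km
Total = 1198.76 + 716.59 + 1977.25 + 563.30 = 4455.90 km

4456 km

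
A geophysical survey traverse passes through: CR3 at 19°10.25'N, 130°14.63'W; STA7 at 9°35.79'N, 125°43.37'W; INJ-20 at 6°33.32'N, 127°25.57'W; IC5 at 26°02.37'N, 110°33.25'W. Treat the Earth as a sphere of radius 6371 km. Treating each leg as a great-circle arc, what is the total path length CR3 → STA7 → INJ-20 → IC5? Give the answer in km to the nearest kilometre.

CR3: φ = +19.17083°, λ = -130.24383°
STA7: φ = +9.59650°, λ = -125.72283°
INJ-20: φ = +6.55533°, λ = -127.42617°
IC5: φ = +26.03950°, λ = -110.55417°
CR3→STA7: c = 0.183709 rad, d = 1170.41 km
STA7→INJ-20: c = 0.060691 rad, d = 386.67 km
INJ-20→IC5: c = 0.441032 rad, d = 2809.82 km
Total = 1170.41 + 386.67 + 2809.82 = 4366.89 km

4367 km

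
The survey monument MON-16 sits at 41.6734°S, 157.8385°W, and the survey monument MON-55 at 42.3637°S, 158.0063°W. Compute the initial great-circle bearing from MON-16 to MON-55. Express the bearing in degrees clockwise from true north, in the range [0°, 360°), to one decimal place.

Δλ = -0.1678°
y = sin Δλ · cos φ₂ = -0.002164
x = cos φ₁ sin φ₂ − sin φ₁ cos φ₂ cos Δλ = -0.012050
θ = atan2(y, x) = -169.8192° → 190.1808° (mod 360°)

190.2°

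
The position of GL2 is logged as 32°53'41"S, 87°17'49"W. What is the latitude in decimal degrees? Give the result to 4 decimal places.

32° + 53′/60 + 41″/3600 = 32 + 0.88333 + 0.01139 = 32.8947°

32.8947°S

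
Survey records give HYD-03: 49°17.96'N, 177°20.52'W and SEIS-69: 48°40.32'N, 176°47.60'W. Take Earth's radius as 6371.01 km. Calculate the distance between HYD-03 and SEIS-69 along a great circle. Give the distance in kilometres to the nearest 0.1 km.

80.4 km

HYD-03: φ = +49.29933°, λ = -177.34200°
SEIS-69: φ = +48.67200°, λ = -176.79333°
Δφ = -0.6273°,  Δλ = 0.5487°
a = sin²(Δφ/2) + cos φ₁ cos φ₂ sin²(Δλ/2) = 0.000040
c = 2·arcsin(√a) = 0.012624 rad = 0.7233°
d = R·c = 6371.01 × 0.012624 = 80.4 km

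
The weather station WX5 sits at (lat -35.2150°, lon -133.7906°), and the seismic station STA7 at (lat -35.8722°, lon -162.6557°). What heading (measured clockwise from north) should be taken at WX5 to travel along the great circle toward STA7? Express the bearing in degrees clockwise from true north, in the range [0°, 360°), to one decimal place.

Δλ = -28.8651°
y = sin Δλ · cos φ₂ = -0.391184
x = cos φ₁ sin φ₂ − sin φ₁ cos φ₂ cos Δλ = -0.069524
θ = atan2(y, x) = -100.0778° → 259.9222° (mod 360°)

259.9°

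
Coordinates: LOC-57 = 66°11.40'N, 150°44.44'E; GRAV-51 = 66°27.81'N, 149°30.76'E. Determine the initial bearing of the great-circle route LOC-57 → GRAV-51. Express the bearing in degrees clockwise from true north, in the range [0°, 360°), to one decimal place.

LOC-57: φ = +66.19000°, λ = +150.74067°
GRAV-51: φ = +66.46350°, λ = +149.51267°
Δλ = -1.2280°
y = sin Δλ · cos φ₂ = -0.008558
x = cos φ₁ sin φ₂ − sin φ₁ cos φ₂ cos Δλ = 0.004857
θ = atan2(y, x) = -60.4219° → 299.5781° (mod 360°)

299.6°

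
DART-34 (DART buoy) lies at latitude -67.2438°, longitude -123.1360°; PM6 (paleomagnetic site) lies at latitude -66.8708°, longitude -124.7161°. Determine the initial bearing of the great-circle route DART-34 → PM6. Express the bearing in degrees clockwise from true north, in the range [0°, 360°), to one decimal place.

300.5°

Δλ = -1.5801°
y = sin Δλ · cos φ₂ = -0.010831
x = cos φ₁ sin φ₂ − sin φ₁ cos φ₂ cos Δλ = 0.006372
θ = atan2(y, x) = -59.5310° → 300.4690° (mod 360°)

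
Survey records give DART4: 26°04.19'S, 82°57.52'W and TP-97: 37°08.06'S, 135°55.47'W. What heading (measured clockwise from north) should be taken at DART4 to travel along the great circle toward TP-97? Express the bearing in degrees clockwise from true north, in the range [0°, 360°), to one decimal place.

DART4: φ = -26.06983°, λ = -82.95867°
TP-97: φ = -37.13433°, λ = -135.92450°
Δλ = -52.9658°
y = sin Δλ · cos φ₂ = -0.636404
x = cos φ₁ sin φ₂ − sin φ₁ cos φ₂ cos Δλ = -0.331252
θ = atan2(y, x) = -117.4973° → 242.5027° (mod 360°)

242.5°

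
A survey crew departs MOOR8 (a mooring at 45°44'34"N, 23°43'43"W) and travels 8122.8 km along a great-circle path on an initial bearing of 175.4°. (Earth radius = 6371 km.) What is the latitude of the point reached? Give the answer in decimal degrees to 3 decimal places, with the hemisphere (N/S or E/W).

27.169°S

MOOR8: φ = +45.74278°, λ = -23.72861°
δ = d/R = 8122.8/6371 = 1.274965 rad
φ₂ = arcsin(sin φ₁ cos δ + cos φ₁ sin δ cos θ)
   = arcsin(0.71621·0.29154 + 0.69788·0.95656·-0.99678) = -27.16875°
λ₂ = λ₁ + atan2(sin θ sin δ cos φ₁, cos δ − sin φ₁ sin φ₂) = -18.78190°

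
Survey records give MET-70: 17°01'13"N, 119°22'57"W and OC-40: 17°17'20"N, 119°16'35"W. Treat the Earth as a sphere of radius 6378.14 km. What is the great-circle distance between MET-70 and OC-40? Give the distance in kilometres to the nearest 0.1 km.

32.0 km

MET-70: φ = +17.02028°, λ = -119.38250°
OC-40: φ = +17.28889°, λ = -119.27639°
Δφ = 0.2686°,  Δλ = 0.1061°
a = sin²(Δφ/2) + cos φ₁ cos φ₂ sin²(Δλ/2) = 0.000006
c = 2·arcsin(√a) = 0.005011 rad = 0.2871°
d = R·c = 6378.14 × 0.005011 = 32.0 km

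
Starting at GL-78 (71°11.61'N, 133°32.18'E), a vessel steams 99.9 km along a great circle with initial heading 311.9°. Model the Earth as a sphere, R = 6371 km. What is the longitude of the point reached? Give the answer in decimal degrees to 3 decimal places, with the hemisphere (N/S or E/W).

GL-78: φ = +71.19350°, λ = +133.53633°
δ = d/R = 99.9/6371 = 0.015680 rad
φ₂ = arcsin(sin φ₁ cos δ + cos φ₁ sin δ cos θ)
   = arcsin(0.94661·0.99988 + 0.32237·0.01568·0.66783) = 71.78166°
λ₂ = λ₁ + atan2(sin θ sin δ cos φ₁, cos δ − sin φ₁ sin φ₂) = 131.39702°

131.397°E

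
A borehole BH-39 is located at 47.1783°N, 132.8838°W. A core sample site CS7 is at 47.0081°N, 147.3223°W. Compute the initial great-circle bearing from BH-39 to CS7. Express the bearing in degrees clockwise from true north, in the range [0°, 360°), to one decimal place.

Δλ = -14.4385°
y = sin Δλ · cos φ₂ = -0.170024
x = cos φ₁ sin φ₂ − sin φ₁ cos φ₂ cos Δλ = 0.012826
θ = atan2(y, x) = -85.6859° → 274.3141° (mod 360°)

274.3°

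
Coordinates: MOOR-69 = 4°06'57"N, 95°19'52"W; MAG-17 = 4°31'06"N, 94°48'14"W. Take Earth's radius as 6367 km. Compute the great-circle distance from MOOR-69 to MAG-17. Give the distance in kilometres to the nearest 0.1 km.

MOOR-69: φ = +4.11583°, λ = -95.33111°
MAG-17: φ = +4.51833°, λ = -94.80389°
Δφ = 0.4025°,  Δλ = 0.5272°
a = sin²(Δφ/2) + cos φ₁ cos φ₂ sin²(Δλ/2) = 0.000033
c = 2·arcsin(√a) = 0.011556 rad = 0.6621°
d = R·c = 6367 × 0.011556 = 73.6 km

73.6 km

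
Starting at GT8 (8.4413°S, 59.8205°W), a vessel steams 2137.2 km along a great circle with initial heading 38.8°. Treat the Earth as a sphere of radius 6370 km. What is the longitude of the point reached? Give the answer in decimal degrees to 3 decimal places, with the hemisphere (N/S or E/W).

δ = d/R = 2137.2/6370 = 0.335510 rad
φ₂ = arcsin(sin φ₁ cos δ + cos φ₁ sin δ cos θ)
   = arcsin(-0.14680·0.94424 + 0.98917·0.32925·0.77934) = 6.61556°
λ₂ = λ₁ + atan2(sin θ sin δ cos φ₁, cos δ − sin φ₁ sin φ₂) = -47.83332°

47.833°W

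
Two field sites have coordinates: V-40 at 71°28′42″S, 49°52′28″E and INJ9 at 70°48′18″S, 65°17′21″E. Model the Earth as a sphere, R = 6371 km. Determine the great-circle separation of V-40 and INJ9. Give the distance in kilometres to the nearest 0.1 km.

557.5 km

V-40: φ = -71.47833°, λ = +49.87444°
INJ9: φ = -70.80500°, λ = +65.28917°
Δφ = 0.6733°,  Δλ = 15.4147°
a = sin²(Δφ/2) + cos φ₁ cos φ₂ sin²(Δλ/2) = 0.001913
c = 2·arcsin(√a) = 0.087505 rad = 5.0137°
d = R·c = 6371 × 0.087505 = 557.5 km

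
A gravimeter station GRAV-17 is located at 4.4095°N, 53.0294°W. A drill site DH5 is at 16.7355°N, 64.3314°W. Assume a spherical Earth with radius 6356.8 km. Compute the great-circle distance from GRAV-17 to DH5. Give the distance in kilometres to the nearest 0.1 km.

Δφ = 12.3260°,  Δλ = -11.3020°
a = sin²(Δφ/2) + cos φ₁ cos φ₂ sin²(Δλ/2) = 0.020784
c = 2·arcsin(√a) = 0.289338 rad = 16.5778°
d = R·c = 6356.8 × 0.289338 = 1839.3 km

1839.3 km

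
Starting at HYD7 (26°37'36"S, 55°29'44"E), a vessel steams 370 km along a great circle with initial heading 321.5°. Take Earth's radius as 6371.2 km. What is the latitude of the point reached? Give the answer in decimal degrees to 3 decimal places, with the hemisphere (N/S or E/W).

HYD7: φ = -26.62667°, λ = +55.49556°
δ = d/R = 370/6371.2 = 0.058074 rad
φ₂ = arcsin(sin φ₁ cos δ + cos φ₁ sin δ cos θ)
   = arcsin(-0.44818·0.99831 + 0.89395·0.05804·0.78261) = -24.00482°
λ₂ = λ₁ + atan2(sin θ sin δ cos φ₁, cos δ − sin φ₁ sin φ₂) = 53.22878°

24.005°S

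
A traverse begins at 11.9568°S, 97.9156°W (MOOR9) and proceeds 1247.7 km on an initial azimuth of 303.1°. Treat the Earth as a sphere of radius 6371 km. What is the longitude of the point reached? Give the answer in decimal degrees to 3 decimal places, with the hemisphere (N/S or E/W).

δ = d/R = 1247.7/6371 = 0.195841 rad
φ₂ = arcsin(sin φ₁ cos δ + cos φ₁ sin δ cos θ)
   = arcsin(-0.20717·0.98088 + 0.97830·0.19459·0.54610) = -5.69615°
λ₂ = λ₁ + atan2(sin θ sin δ cos φ₁, cos δ − sin φ₁ sin φ₂) = -107.34438°

107.344°W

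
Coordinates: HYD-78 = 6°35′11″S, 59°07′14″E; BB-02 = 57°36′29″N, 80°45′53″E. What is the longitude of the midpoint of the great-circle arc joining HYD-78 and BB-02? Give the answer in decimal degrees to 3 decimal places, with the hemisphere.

66.668°E

HYD-78: φ = -6.58639°, λ = +59.12056°
BB-02: φ = +57.60806°, λ = +80.76472°
Bx = cos φ₂ cos Δλ = 0.497937,  By = cos φ₂ sin Δλ = 0.197591
φₘ = atan2(sin φ₁ + sin φ₂, √((cos φ₁ + Bx)² + By²)) = 25.87594°
λₘ = λ₁ + atan2(By, cos φ₁ + Bx) = 66.66787°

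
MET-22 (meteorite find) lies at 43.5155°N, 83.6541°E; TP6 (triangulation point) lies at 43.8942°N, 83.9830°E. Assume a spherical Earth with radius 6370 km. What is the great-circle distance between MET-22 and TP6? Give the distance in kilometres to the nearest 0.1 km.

49.7 km

Δφ = 0.3787°,  Δλ = 0.3289°
a = sin²(Δφ/2) + cos φ₁ cos φ₂ sin²(Δλ/2) = 0.000015
c = 2·arcsin(√a) = 0.007804 rad = 0.4472°
d = R·c = 6370 × 0.007804 = 49.7 km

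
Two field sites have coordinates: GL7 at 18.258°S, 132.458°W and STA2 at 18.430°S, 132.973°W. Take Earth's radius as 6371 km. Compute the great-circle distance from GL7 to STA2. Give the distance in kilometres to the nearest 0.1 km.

Δφ = -0.1720°,  Δλ = -0.5150°
a = sin²(Δφ/2) + cos φ₁ cos φ₂ sin²(Δλ/2) = 0.000020
c = 2·arcsin(√a) = 0.009044 rad = 0.5182°
d = R·c = 6371 × 0.009044 = 57.6 km

57.6 km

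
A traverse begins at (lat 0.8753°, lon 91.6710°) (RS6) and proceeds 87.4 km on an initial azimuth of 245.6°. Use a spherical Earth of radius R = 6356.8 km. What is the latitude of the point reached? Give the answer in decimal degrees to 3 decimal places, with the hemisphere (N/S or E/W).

0.550°N

δ = d/R = 87.4/6356.8 = 0.013749 rad
φ₂ = arcsin(sin φ₁ cos δ + cos φ₁ sin δ cos θ)
   = arcsin(0.01528·0.99991 + 0.99988·0.01375·-0.41310) = 0.54981°
λ₂ = λ₁ + atan2(sin θ sin δ cos φ₁, cos δ − sin φ₁ sin φ₂) = 90.95357°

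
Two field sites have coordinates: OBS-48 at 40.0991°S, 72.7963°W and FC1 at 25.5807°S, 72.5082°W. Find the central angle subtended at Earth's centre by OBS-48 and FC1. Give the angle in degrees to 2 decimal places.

Δφ = 14.5184°,  Δλ = 0.2881°
a = sin²(Δφ/2) + cos φ₁ cos φ₂ sin²(Δλ/2) = 0.015971
c = 2·arcsin(√a) = 0.253429 rad = 14.5204°

14.52°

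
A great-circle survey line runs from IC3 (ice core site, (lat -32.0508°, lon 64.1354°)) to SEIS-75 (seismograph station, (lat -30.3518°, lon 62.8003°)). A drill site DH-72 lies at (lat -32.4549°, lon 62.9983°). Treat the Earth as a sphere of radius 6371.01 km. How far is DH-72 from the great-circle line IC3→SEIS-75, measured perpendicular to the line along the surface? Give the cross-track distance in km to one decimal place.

δ₁₃ = central angle IC3→DH-72 = 0.018205 rad  (haversine)
θ₁₃ = bearing IC3→DH-72 = 246.904°,  θ₁₂ = bearing IC3→SEIS-75 = 325.745°
dₓₜ = R·arcsin(sin δ₁₃ · sin(θ₁₃ − θ₁₂)) = 6371.01·arcsin(0.01820·sin(-78.841°)) = -113.794 km
|dₓₜ| = 113.794 km

113.8 km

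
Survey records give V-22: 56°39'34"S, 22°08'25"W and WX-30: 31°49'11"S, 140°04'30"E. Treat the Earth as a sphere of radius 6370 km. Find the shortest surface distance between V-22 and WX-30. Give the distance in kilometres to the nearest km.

10033 km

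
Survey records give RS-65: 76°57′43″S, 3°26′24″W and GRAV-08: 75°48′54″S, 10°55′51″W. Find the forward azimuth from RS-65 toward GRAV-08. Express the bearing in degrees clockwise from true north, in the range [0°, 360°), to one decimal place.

299.4°

RS-65: φ = -76.96194°, λ = -3.44000°
GRAV-08: φ = -75.81500°, λ = -10.93083°
Δλ = -7.4908°
y = sin Δλ · cos φ₂ = -0.031947
x = cos φ₁ sin φ₂ − sin φ₁ cos φ₂ cos Δλ = 0.017979
θ = atan2(y, x) = -60.6300° → 299.3700° (mod 360°)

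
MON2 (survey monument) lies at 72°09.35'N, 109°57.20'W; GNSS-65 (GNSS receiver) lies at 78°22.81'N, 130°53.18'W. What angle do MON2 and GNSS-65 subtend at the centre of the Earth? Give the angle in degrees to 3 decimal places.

8.097°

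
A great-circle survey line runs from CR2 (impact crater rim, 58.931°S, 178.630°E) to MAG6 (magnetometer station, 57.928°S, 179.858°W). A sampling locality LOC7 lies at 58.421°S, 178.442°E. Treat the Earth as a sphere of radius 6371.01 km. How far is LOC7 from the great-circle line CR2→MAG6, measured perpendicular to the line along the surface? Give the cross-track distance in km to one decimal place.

δ₁₃ = central angle CR2→LOC7 = 0.009063 rad  (haversine)
θ₁₃ = bearing CR2→LOC7 = 349.071°,  θ₁₂ = bearing CR2→MAG6 = 38.928°
dₓₜ = R·arcsin(sin δ₁₃ · sin(θ₁₃ − θ₁₂)) = 6371.01·arcsin(0.00906·sin(310.143°)) = -44.139 km
|dₓₜ| = 44.139 km

44.1 km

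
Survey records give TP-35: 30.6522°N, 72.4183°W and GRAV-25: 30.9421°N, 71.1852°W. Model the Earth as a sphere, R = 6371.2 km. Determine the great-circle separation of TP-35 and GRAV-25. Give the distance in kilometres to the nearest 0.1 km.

122.1 km

Δφ = 0.2899°,  Δλ = 1.2331°
a = sin²(Δφ/2) + cos φ₁ cos φ₂ sin²(Δλ/2) = 0.000092
c = 2·arcsin(√a) = 0.019167 rad = 1.0982°
d = R·c = 6371.2 × 0.019167 = 122.1 km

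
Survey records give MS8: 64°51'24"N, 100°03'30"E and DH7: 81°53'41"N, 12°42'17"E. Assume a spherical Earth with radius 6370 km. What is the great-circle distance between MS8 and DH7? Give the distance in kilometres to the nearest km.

2888 km

MS8: φ = +64.85667°, λ = +100.05833°
DH7: φ = +81.89472°, λ = +12.70472°
Δφ = 17.0381°,  Δλ = -87.3536°
a = sin²(Δφ/2) + cos φ₁ cos φ₂ sin²(Δλ/2) = 0.050515
c = 2·arcsin(√a) = 0.453382 rad = 25.9769°
d = R·c = 6370 × 0.453382 = 2888.0 km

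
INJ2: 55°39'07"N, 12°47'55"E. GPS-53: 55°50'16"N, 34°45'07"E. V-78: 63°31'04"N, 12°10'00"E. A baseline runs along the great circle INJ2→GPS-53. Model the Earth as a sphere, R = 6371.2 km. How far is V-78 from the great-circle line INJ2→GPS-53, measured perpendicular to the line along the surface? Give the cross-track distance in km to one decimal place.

867.0 km

INJ2: φ = +55.65194°, λ = +12.79861°
GPS-53: φ = +55.83778°, λ = +34.75194°
V-78: φ = +63.51778°, λ = +12.16667°
δ₁₃ = central angle INJ2→V-78 = 0.137396 rad  (haversine)
θ₁₃ = bearing INJ2→V-78 = 357.942°,  θ₁₂ = bearing INJ2→GPS-53 = 80.041°
dₓₜ = R·arcsin(sin δ₁₃ · sin(θ₁₃ − θ₁₂)) = 6371.2·arcsin(0.13696·sin(277.901°)) = -867.019 km
|dₓₜ| = 867.019 km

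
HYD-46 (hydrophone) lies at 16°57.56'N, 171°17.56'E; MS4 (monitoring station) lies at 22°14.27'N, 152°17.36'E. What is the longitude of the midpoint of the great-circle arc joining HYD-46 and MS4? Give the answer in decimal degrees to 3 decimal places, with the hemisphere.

161.948°E

HYD-46: φ = +16.95933°, λ = +171.29267°
MS4: φ = +22.23783°, λ = +152.28933°
Bx = cos φ₂ cos Δλ = 0.875174,  By = cos φ₂ sin Δλ = -0.301404
φₘ = atan2(sin φ₁ + sin φ₂, √((cos φ₁ + Bx)² + By²)) = 19.84996°
λₘ = λ₁ + atan2(By, cos φ₁ + Bx) = 161.94839°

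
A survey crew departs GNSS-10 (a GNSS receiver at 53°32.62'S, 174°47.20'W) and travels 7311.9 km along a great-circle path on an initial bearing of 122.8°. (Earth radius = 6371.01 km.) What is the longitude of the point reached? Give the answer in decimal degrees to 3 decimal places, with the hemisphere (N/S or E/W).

GNSS-10: φ = -53.54367°, λ = -174.78667°
δ = d/R = 7311.9/6371.01 = 1.147683 rad
φ₂ = arcsin(sin φ₁ cos δ + cos φ₁ sin δ cos θ)
   = arcsin(-0.80431·0.41060 + 0.59421·0.91182·-0.54171) = -38.59074°
λ₂ = λ₁ + atan2(sin θ sin δ cos φ₁, cos δ − sin φ₁ sin φ₂) = -73.47620°

73.476°W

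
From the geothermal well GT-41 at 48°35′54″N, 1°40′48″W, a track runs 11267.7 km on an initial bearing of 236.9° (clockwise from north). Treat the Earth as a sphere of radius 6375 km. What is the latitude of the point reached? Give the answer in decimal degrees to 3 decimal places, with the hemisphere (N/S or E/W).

30.051°S

GT-41: φ = +48.59833°, λ = -1.68000°
δ = d/R = 11267.7/6375 = 1.767482 rad
φ₂ = arcsin(sin φ₁ cos δ + cos φ₁ sin δ cos θ)
   = arcsin(0.75009·-0.19542 + 0.66133·0.98072·-0.54610) = -30.05133°
λ₂ = λ₁ + atan2(sin θ sin δ cos φ₁, cos δ − sin φ₁ sin φ₂) = -73.33076°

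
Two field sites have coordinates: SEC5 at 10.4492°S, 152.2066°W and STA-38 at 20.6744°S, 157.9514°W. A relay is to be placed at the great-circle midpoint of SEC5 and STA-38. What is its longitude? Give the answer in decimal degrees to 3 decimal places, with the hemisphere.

Bx = cos φ₂ cos Δλ = 0.930903,  By = cos φ₂ sin Δλ = -0.093652
φₘ = atan2(sin φ₁ + sin φ₂, √((cos φ₁ + Bx)² + By²)) = -15.58041°
λₘ = λ₁ + atan2(By, cos φ₁ + Bx) = -155.00737°

155.007°W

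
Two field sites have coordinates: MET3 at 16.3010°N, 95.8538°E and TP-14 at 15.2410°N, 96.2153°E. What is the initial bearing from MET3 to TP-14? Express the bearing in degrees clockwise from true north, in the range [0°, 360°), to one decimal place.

Δλ = 0.3615°
y = sin Δλ · cos φ₂ = 0.006087
x = cos φ₁ sin φ₂ − sin φ₁ cos φ₂ cos Δλ = -0.018494
θ = atan2(y, x) = 161.7808° → 161.7808° (mod 360°)

161.8°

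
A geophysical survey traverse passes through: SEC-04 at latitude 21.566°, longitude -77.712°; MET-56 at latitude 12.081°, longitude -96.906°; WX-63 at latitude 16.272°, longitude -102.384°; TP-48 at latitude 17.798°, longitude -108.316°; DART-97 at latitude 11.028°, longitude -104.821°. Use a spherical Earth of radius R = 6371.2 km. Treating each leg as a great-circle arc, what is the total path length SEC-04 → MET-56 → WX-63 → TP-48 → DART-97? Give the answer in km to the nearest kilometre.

SEC-04→MET-56: c = 0.360343 rad, d = 2295.81 km
MET-56→WX-63: c = 0.118061 rad, d = 752.19 km
WX-63→TP-48: c = 0.102504 rad, d = 653.07 km
TP-48→DART-97: c = 0.132087 rad, d = 841.55 km
Total = 2295.81 + 752.19 + 653.07 + 841.55 = 4542.63 km

4543 km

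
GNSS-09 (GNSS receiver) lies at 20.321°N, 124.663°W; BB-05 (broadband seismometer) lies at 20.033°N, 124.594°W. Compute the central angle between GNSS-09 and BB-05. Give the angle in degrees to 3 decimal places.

Δφ = -0.2880°,  Δλ = 0.0690°
a = sin²(Δφ/2) + cos φ₁ cos φ₂ sin²(Δλ/2) = 0.000007
c = 2·arcsin(√a) = 0.005152 rad = 0.2952°

0.295°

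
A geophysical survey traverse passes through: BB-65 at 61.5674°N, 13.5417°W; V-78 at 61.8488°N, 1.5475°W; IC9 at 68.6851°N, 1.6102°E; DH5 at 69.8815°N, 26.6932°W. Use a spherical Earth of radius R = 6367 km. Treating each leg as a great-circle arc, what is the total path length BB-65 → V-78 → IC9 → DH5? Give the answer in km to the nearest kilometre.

2515 km

BB-65→V-78: c = 0.099199 rad, d = 631.60 km
V-78→IC9: c = 0.121484 rad, d = 773.49 km
IC9→DH5: c = 0.174377 rad, d = 1110.26 km
Total = 631.60 + 773.49 + 1110.26 = 2515.35 km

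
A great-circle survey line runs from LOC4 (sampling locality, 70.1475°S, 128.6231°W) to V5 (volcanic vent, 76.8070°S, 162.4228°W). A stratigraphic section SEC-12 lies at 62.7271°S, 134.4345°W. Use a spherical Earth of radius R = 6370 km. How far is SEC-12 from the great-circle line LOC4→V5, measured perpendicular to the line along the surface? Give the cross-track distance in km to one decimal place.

δ₁₃ = central angle LOC4→SEC-12 = 0.135562 rad  (haversine)
θ₁₃ = bearing LOC4→SEC-12 = 339.921°,  θ₁₂ = bearing LOC4→V5 = 219.825°
dₓₜ = R·arcsin(sin δ₁₃ · sin(θ₁₃ − θ₁₂)) = 6370·arcsin(0.13515·sin(120.096°)) = 746.537 km
|dₓₜ| = 746.537 km

746.5 km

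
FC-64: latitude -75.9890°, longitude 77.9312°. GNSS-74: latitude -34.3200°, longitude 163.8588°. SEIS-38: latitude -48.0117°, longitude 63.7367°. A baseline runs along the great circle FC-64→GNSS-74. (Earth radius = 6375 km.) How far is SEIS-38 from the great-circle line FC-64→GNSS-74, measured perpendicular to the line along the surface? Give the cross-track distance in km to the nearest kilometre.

2844 km

δ₁₃ = central angle FC-64→SEIS-38 = 0.498735 rad  (haversine)
θ₁₃ = bearing FC-64→SEIS-38 = 339.943°,  θ₁₂ = bearing FC-64→GNSS-74 = 95.519°
dₓₜ = R·arcsin(sin δ₁₃ · sin(θ₁₃ − θ₁₂)) = 6375·arcsin(0.47831·sin(244.424°)) = -2843.855 km
|dₓₜ| = 2843.855 km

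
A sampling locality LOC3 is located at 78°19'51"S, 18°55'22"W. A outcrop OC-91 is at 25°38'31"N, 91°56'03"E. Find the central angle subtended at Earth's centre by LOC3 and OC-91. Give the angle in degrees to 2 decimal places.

119.26°

LOC3: φ = -78.33083°, λ = -18.92278°
OC-91: φ = +25.64194°, λ = +91.93417°
Δφ = 103.9728°,  Δλ = 110.8569°
a = sin²(Δφ/2) + cos φ₁ cos φ₂ sin²(Δλ/2) = 0.744361
c = 2·arcsin(√a) = 2.081420 rad = 119.2566°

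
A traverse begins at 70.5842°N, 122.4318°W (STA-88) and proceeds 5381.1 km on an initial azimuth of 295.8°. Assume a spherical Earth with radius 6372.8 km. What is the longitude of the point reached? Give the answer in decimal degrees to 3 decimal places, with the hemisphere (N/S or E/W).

δ = d/R = 5381.1/6372.8 = 0.844386 rad
φ₂ = arcsin(sin φ₁ cos δ + cos φ₁ sin δ cos θ)
   = arcsin(0.94313·0.66419 + 0.33242·0.74756·0.43523) = 47.27143°
λ₂ = λ₁ + atan2(sin θ sin δ cos φ₁, cos δ − sin φ₁ sin φ₂) = 140.28081°

140.281°E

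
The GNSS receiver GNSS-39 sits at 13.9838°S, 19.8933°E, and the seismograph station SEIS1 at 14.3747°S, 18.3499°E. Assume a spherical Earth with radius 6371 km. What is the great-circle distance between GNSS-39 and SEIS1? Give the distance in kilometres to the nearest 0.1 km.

172.0 km

Δφ = -0.3909°,  Δλ = -1.5434°
a = sin²(Δφ/2) + cos φ₁ cos φ₂ sin²(Δλ/2) = 0.000182
c = 2·arcsin(√a) = 0.026993 rad = 1.5466°
d = R·c = 6371 × 0.026993 = 172.0 km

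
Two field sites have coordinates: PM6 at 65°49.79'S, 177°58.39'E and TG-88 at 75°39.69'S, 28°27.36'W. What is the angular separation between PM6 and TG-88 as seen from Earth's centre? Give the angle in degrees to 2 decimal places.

PM6: φ = -65.82983°, λ = +177.97317°
TG-88: φ = -75.66150°, λ = -28.45600°
Δφ = -9.8317°,  Δλ = 153.5708°
a = sin²(Δφ/2) + cos φ₁ cos φ₂ sin²(Δλ/2) = 0.103444
c = 2·arcsin(√a) = 0.654895 rad = 37.5227°

37.52°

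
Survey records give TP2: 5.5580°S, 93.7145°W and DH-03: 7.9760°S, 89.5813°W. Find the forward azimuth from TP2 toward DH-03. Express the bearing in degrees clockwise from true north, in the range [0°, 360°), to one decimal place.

120.7°

Δλ = 4.1332°
y = sin Δλ · cos φ₂ = 0.071378
x = cos φ₁ sin φ₂ − sin φ₁ cos φ₂ cos Δλ = -0.042439
θ = atan2(y, x) = 120.7343° → 120.7343° (mod 360°)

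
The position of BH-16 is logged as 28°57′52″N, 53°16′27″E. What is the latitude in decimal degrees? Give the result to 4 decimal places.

28° + 57′/60 + 52″/3600 = 28 + 0.95000 + 0.01444 = 28.9644°

28.9644°N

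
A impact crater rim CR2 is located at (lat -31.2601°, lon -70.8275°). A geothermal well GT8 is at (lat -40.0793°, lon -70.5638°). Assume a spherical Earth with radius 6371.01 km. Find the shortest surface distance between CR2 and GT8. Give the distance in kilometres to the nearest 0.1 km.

980.9 km

Δφ = -8.8192°,  Δλ = 0.2637°
a = sin²(Δφ/2) + cos φ₁ cos φ₂ sin²(Δλ/2) = 0.005915
c = 2·arcsin(√a) = 0.153969 rad = 8.8218°
d = R·c = 6371.01 × 0.153969 = 980.9 km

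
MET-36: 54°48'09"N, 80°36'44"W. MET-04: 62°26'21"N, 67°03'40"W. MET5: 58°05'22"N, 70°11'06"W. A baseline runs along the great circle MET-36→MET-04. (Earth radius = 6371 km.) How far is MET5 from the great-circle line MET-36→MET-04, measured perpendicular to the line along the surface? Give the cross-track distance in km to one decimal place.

MET-36: φ = +54.80250°, λ = -80.61222°
MET-04: φ = +62.43917°, λ = -67.06111°
MET5: φ = +58.08944°, λ = -70.18500°
δ₁₃ = central angle MET-36→MET5 = 0.115621 rad  (haversine)
θ₁₃ = bearing MET-36→MET5 = 56.024°,  θ₁₂ = bearing MET-36→MET-04 = 37.087°
dₓₜ = R·arcsin(sin δ₁₃ · sin(θ₁₃ − θ₁₂)) = 6371·arcsin(0.11536·sin(18.937°)) = 238.582 km
|dₓₜ| = 238.582 km

238.6 km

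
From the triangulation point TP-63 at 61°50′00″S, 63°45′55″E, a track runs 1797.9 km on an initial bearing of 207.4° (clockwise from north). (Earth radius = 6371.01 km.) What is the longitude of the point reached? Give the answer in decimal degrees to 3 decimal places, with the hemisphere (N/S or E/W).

35.203°E

TP-63: φ = -61.83333°, λ = +63.76528°
δ = d/R = 1797.9/6371.01 = 0.282200 rad
φ₂ = arcsin(sin φ₁ cos δ + cos φ₁ sin δ cos θ)
   = arcsin(-0.88158·0.96045 + 0.47204·0.27847·-0.88782) = -74.45263°
λ₂ = λ₁ + atan2(sin θ sin δ cos φ₁, cos δ − sin φ₁ sin φ₂) = 35.20291°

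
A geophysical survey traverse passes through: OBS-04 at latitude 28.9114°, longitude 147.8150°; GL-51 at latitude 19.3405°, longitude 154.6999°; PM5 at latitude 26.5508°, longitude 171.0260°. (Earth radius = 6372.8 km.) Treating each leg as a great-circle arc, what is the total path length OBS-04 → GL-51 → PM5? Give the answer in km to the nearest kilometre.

3125 km

OBS-04→GL-51: c = 0.199708 rad, d = 1272.70 km
GL-51→PM5: c = 0.290651 rad, d = 1852.26 km
Total = 1272.70 + 1852.26 = 3124.96 km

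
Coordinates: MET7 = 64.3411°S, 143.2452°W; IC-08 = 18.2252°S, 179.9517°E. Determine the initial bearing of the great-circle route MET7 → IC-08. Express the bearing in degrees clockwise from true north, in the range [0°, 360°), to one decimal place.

314.0°

Δλ = -36.8031°
y = sin Δλ · cos φ₂ = -0.569014
x = cos φ₁ sin φ₂ − sin φ₁ cos φ₂ cos Δλ = 0.550108
θ = atan2(y, x) = -45.9679° → 314.0321° (mod 360°)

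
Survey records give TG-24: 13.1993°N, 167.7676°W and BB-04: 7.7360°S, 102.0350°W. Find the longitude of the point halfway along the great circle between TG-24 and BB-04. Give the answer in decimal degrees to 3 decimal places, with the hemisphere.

134.575°W

Bx = cos φ₂ cos Δλ = 0.407255,  By = cos φ₂ sin Δλ = 0.903340
φₘ = atan2(sin φ₁ + sin φ₂, √((cos φ₁ + Bx)² + By²)) = 3.25112°
λₘ = λ₁ + atan2(By, cos φ₁ + Bx) = -134.57498°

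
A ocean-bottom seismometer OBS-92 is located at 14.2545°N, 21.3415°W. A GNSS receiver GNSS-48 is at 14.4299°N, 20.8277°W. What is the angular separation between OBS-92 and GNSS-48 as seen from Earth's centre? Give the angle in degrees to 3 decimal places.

Δφ = 0.1754°,  Δλ = 0.5138°
a = sin²(Δφ/2) + cos φ₁ cos φ₂ sin²(Δλ/2) = 0.000021
c = 2·arcsin(√a) = 0.009212 rad = 0.5278°

0.528°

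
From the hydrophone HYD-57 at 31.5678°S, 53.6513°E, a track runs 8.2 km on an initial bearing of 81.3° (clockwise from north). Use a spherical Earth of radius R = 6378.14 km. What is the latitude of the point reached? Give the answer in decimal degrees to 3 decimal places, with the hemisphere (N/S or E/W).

δ = d/R = 8.2/6378.14 = 0.001286 rad
φ₂ = arcsin(sin φ₁ cos δ + cos φ₁ sin δ cos θ)
   = arcsin(-0.52351·1.00000 + 0.85202·0.00129·0.15126) = -31.55663°
λ₂ = λ₁ + atan2(sin θ sin δ cos φ₁, cos δ − sin φ₁ sin φ₂) = 53.73675°

31.557°S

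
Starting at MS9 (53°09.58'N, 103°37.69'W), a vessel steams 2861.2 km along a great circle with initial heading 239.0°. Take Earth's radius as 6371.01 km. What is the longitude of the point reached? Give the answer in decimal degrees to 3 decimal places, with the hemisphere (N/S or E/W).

MS9: φ = +53.15967°, λ = -103.62817°
δ = d/R = 2861.2/6371.01 = 0.449097 rad
φ₂ = arcsin(sin φ₁ cos δ + cos φ₁ sin δ cos θ)
   = arcsin(0.80031·0.90084 + 0.59959·0.43415·-0.51504) = 35.93591°
λ₂ = λ₁ + atan2(sin θ sin δ cos φ₁, cos δ − sin φ₁ sin φ₂) = -130.99064°

130.991°W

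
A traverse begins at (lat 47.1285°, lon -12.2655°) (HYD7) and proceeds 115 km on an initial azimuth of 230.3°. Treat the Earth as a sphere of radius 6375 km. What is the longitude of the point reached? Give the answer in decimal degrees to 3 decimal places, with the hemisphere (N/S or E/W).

δ = d/R = 115/6375 = 0.018039 rad
φ₂ = arcsin(sin φ₁ cos δ + cos φ₁ sin δ cos θ)
   = arcsin(0.73288·0.99984 + 0.68036·0.01804·-0.63877) = 46.46244°
λ₂ = λ₁ + atan2(sin θ sin δ cos φ₁, cos δ − sin φ₁ sin φ₂) = -13.41998°

13.420°W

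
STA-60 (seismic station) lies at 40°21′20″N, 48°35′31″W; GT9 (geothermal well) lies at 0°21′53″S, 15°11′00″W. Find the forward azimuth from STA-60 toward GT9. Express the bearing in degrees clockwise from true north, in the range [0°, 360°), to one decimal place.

134.7°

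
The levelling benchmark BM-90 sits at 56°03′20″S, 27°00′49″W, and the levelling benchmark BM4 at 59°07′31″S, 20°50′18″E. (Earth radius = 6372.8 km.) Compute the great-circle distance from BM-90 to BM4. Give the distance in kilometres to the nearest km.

2811 km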